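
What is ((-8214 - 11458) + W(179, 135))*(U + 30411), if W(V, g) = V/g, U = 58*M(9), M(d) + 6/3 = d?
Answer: -81835806997/135 ≈ -6.0619e+8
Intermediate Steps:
M(d) = -2 + d
U = 406 (U = 58*(-2 + 9) = 58*7 = 406)
((-8214 - 11458) + W(179, 135))*(U + 30411) = ((-8214 - 11458) + 179/135)*(406 + 30411) = (-19672 + 179*(1/135))*30817 = (-19672 + 179/135)*30817 = -2655541/135*30817 = -81835806997/135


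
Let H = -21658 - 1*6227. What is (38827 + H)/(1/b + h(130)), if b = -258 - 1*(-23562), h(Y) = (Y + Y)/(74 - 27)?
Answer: 11984641296/6059087 ≈ 1978.0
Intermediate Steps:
h(Y) = 2*Y/47 (h(Y) = (2*Y)/47 = (2*Y)*(1/47) = 2*Y/47)
b = 23304 (b = -258 + 23562 = 23304)
H = -27885 (H = -21658 - 6227 = -27885)
(38827 + H)/(1/b + h(130)) = (38827 - 27885)/(1/23304 + (2/47)*130) = 10942/(1/23304 + 260/47) = 10942/(6059087/1095288) = 10942*(1095288/6059087) = 11984641296/6059087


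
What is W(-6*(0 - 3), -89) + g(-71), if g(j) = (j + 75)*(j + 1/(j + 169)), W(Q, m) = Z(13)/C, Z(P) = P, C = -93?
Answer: -1294639/4557 ≈ -284.10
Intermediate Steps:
W(Q, m) = -13/93 (W(Q, m) = 13/(-93) = 13*(-1/93) = -13/93)
g(j) = (75 + j)*(j + 1/(169 + j))
W(-6*(0 - 3), -89) + g(-71) = -13/93 + (75 + (-71)³ + 244*(-71)² + 12676*(-71))/(169 - 71) = -13/93 + (75 - 357911 + 244*5041 - 899996)/98 = -13/93 + (75 - 357911 + 1230004 - 899996)/98 = -13/93 + (1/98)*(-27828) = -13/93 - 13914/49 = -1294639/4557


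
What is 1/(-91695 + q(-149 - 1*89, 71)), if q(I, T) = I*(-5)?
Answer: -1/90505 ≈ -1.1049e-5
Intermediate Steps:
q(I, T) = -5*I
1/(-91695 + q(-149 - 1*89, 71)) = 1/(-91695 - 5*(-149 - 1*89)) = 1/(-91695 - 5*(-149 - 89)) = 1/(-91695 - 5*(-238)) = 1/(-91695 + 1190) = 1/(-90505) = -1/90505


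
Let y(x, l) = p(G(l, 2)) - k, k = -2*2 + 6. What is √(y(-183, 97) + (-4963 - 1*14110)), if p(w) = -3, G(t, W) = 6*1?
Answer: I*√19078 ≈ 138.12*I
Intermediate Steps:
G(t, W) = 6
k = 2 (k = -4 + 6 = 2)
y(x, l) = -5 (y(x, l) = -3 - 1*2 = -3 - 2 = -5)
√(y(-183, 97) + (-4963 - 1*14110)) = √(-5 + (-4963 - 1*14110)) = √(-5 + (-4963 - 14110)) = √(-5 - 19073) = √(-19078) = I*√19078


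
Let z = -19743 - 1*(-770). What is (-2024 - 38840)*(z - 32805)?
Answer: 2115856192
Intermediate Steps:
z = -18973 (z = -19743 + 770 = -18973)
(-2024 - 38840)*(z - 32805) = (-2024 - 38840)*(-18973 - 32805) = -40864*(-51778) = 2115856192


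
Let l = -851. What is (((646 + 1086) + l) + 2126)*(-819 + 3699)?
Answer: 8660160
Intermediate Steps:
(((646 + 1086) + l) + 2126)*(-819 + 3699) = (((646 + 1086) - 851) + 2126)*(-819 + 3699) = ((1732 - 851) + 2126)*2880 = (881 + 2126)*2880 = 3007*2880 = 8660160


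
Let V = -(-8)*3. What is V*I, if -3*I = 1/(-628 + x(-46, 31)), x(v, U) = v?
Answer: 4/337 ≈ 0.011869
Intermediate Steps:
I = 1/2022 (I = -1/(3*(-628 - 46)) = -1/3/(-674) = -1/3*(-1/674) = 1/2022 ≈ 0.00049456)
V = 24 (V = -2*(-12) = 24)
V*I = 24*(1/2022) = 4/337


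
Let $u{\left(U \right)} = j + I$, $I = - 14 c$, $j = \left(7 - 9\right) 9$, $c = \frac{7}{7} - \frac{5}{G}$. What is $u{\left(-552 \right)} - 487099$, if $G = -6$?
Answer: $- \frac{1461428}{3} \approx -4.8714 \cdot 10^{5}$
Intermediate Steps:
$c = \frac{11}{6}$ ($c = \frac{7}{7} - \frac{5}{-6} = 7 \cdot \frac{1}{7} - - \frac{5}{6} = 1 + \frac{5}{6} = \frac{11}{6} \approx 1.8333$)
$j = -18$ ($j = \left(-2\right) 9 = -18$)
$I = - \frac{77}{3}$ ($I = \left(-14\right) \frac{11}{6} = - \frac{77}{3} \approx -25.667$)
$u{\left(U \right)} = - \frac{131}{3}$ ($u{\left(U \right)} = -18 - \frac{77}{3} = - \frac{131}{3}$)
$u{\left(-552 \right)} - 487099 = - \frac{131}{3} - 487099 = - \frac{1461428}{3}$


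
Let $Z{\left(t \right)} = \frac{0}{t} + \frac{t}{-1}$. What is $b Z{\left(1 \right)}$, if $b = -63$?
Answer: $63$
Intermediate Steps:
$Z{\left(t \right)} = - t$ ($Z{\left(t \right)} = 0 + t \left(-1\right) = 0 - t = - t$)
$b Z{\left(1 \right)} = - 63 \left(\left(-1\right) 1\right) = \left(-63\right) \left(-1\right) = 63$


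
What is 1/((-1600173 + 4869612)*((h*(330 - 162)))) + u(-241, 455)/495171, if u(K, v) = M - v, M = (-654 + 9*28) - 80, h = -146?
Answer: -8348961544475/4412127651756048 ≈ -0.0018923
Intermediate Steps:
M = -482 (M = (-654 + 252) - 80 = -402 - 80 = -482)
u(K, v) = -482 - v
1/((-1600173 + 4869612)*((h*(330 - 162)))) + u(-241, 455)/495171 = 1/((-1600173 + 4869612)*((-146*(330 - 162)))) + (-482 - 1*455)/495171 = 1/(3269439*((-146*168))) + (-482 - 455)*(1/495171) = (1/3269439)/(-24528) - 937*1/495171 = (1/3269439)*(-1/24528) - 937/495171 = -1/80192799792 - 937/495171 = -8348961544475/4412127651756048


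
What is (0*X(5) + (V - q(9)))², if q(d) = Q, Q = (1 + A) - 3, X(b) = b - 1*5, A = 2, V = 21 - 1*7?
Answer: 196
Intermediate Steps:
V = 14 (V = 21 - 7 = 14)
X(b) = -5 + b (X(b) = b - 5 = -5 + b)
Q = 0 (Q = (1 + 2) - 3 = 3 - 3 = 0)
q(d) = 0
(0*X(5) + (V - q(9)))² = (0*(-5 + 5) + (14 - 1*0))² = (0*0 + (14 + 0))² = (0 + 14)² = 14² = 196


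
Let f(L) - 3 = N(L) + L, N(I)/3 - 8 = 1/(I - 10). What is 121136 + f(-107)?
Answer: 4721183/39 ≈ 1.2106e+5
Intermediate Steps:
N(I) = 24 + 3/(-10 + I) (N(I) = 24 + 3/(I - 10) = 24 + 3/(-10 + I))
f(L) = 3 + L + 3*(-79 + 8*L)/(-10 + L) (f(L) = 3 + (3*(-79 + 8*L)/(-10 + L) + L) = 3 + (L + 3*(-79 + 8*L)/(-10 + L)) = 3 + L + 3*(-79 + 8*L)/(-10 + L))
121136 + f(-107) = 121136 + (-267 + (-107)**2 + 17*(-107))/(-10 - 107) = 121136 + (-267 + 11449 - 1819)/(-117) = 121136 - 1/117*9363 = 121136 - 3121/39 = 4721183/39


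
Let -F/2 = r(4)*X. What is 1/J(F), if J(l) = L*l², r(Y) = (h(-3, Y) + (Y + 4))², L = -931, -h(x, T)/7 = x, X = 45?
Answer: -1/5333676749100 ≈ -1.8749e-13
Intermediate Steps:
h(x, T) = -7*x
r(Y) = (25 + Y)² (r(Y) = (-7*(-3) + (Y + 4))² = (21 + (4 + Y))² = (25 + Y)²)
F = -75690 (F = -2*(25 + 4)²*45 = -2*29²*45 = -1682*45 = -2*37845 = -75690)
J(l) = -931*l²
1/J(F) = 1/(-931*(-75690)²) = 1/(-931*5728976100) = 1/(-5333676749100) = -1/5333676749100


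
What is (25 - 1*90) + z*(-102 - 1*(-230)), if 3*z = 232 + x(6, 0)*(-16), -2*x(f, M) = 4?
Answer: 11199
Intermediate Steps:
x(f, M) = -2 (x(f, M) = -½*4 = -2)
z = 88 (z = (232 - 2*(-16))/3 = (232 + 32)/3 = (⅓)*264 = 88)
(25 - 1*90) + z*(-102 - 1*(-230)) = (25 - 1*90) + 88*(-102 - 1*(-230)) = (25 - 90) + 88*(-102 + 230) = -65 + 88*128 = -65 + 11264 = 11199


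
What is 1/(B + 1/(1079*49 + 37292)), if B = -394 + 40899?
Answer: 90163/3652052316 ≈ 2.4688e-5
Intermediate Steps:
B = 40505
1/(B + 1/(1079*49 + 37292)) = 1/(40505 + 1/(1079*49 + 37292)) = 1/(40505 + 1/(52871 + 37292)) = 1/(40505 + 1/90163) = 1/(3652052316/90163) = 90163/3652052316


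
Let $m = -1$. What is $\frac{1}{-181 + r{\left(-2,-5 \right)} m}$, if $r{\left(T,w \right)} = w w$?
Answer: $- \frac{1}{206} \approx -0.0048544$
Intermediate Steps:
$r{\left(T,w \right)} = w^{2}$
$\frac{1}{-181 + r{\left(-2,-5 \right)} m} = \frac{1}{-181 + \left(-5\right)^{2} \left(-1\right)} = \frac{1}{-181 + 25 \left(-1\right)} = \frac{1}{-181 - 25} = \frac{1}{-206} = - \frac{1}{206}$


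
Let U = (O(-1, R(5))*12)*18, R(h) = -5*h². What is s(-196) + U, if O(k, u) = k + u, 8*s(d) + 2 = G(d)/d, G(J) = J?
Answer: -217729/8 ≈ -27216.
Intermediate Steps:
s(d) = -⅛ (s(d) = -¼ + (d/d)/8 = -¼ + (⅛)*1 = -¼ + ⅛ = -⅛)
U = -27216 (U = ((-1 - 5*5²)*12)*18 = ((-1 - 5*25)*12)*18 = ((-1 - 125)*12)*18 = -126*12*18 = -1512*18 = -27216)
s(-196) + U = -⅛ - 27216 = -217729/8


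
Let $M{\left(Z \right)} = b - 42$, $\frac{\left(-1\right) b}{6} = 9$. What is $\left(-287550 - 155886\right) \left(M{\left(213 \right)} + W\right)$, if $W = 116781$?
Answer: $-51742329660$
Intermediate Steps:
$b = -54$ ($b = \left(-6\right) 9 = -54$)
$M{\left(Z \right)} = -96$ ($M{\left(Z \right)} = -54 - 42 = -96$)
$\left(-287550 - 155886\right) \left(M{\left(213 \right)} + W\right) = \left(-287550 - 155886\right) \left(-96 + 116781\right) = \left(-443436\right) 116685 = -51742329660$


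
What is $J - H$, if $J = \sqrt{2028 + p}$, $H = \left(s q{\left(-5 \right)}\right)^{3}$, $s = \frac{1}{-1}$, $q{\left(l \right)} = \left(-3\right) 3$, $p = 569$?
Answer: $-729 + 7 \sqrt{53} \approx -678.04$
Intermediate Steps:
$q{\left(l \right)} = -9$
$s = -1$
$H = 729$ ($H = \left(\left(-1\right) \left(-9\right)\right)^{3} = 9^{3} = 729$)
$J = 7 \sqrt{53}$ ($J = \sqrt{2028 + 569} = \sqrt{2597} = 7 \sqrt{53} \approx 50.961$)
$J - H = 7 \sqrt{53} - 729 = -729 + 7 \sqrt{53}$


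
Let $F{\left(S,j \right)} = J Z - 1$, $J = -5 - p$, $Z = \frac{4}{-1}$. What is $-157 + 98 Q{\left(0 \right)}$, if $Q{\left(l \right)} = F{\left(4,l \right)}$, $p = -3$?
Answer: $529$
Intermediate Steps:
$Z = -4$ ($Z = 4 \left(-1\right) = -4$)
$J = -2$ ($J = -5 - -3 = -5 + 3 = -2$)
$F{\left(S,j \right)} = 7$ ($F{\left(S,j \right)} = \left(-2\right) \left(-4\right) - 1 = 8 - 1 = 7$)
$Q{\left(l \right)} = 7$
$-157 + 98 Q{\left(0 \right)} = -157 + 98 \cdot 7 = -157 + 686 = 529$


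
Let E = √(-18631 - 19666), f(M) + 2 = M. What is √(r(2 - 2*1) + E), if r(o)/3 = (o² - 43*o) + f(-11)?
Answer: √(-39 + I*√38297) ≈ 8.9595 + 10.921*I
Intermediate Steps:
f(M) = -2 + M
r(o) = -39 - 129*o + 3*o² (r(o) = 3*((o² - 43*o) + (-2 - 11)) = 3*((o² - 43*o) - 13) = 3*(-13 + o² - 43*o) = -39 - 129*o + 3*o²)
E = I*√38297 (E = √(-38297) = I*√38297 ≈ 195.7*I)
√(r(2 - 2*1) + E) = √((-39 - 129*(2 - 2*1) + 3*(2 - 2*1)²) + I*√38297) = √((-39 - 129*(2 - 2) + 3*(2 - 2)²) + I*√38297) = √((-39 - 129*0 + 3*0²) + I*√38297) = √((-39 + 0 + 3*0) + I*√38297) = √((-39 + 0 + 0) + I*√38297) = √(-39 + I*√38297)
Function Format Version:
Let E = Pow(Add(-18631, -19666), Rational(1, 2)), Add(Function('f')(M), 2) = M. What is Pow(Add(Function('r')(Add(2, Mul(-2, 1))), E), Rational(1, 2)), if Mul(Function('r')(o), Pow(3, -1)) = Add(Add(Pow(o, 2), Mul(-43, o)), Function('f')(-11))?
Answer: Pow(Add(-39, Mul(I, Pow(38297, Rational(1, 2)))), Rational(1, 2)) ≈ Add(8.9595, Mul(10.921, I))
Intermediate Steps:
Function('f')(M) = Add(-2, M)
Function('r')(o) = Add(-39, Mul(-129, o), Mul(3, Pow(o, 2))) (Function('r')(o) = Mul(3, Add(Add(Pow(o, 2), Mul(-43, o)), Add(-2, -11))) = Mul(3, Add(Add(Pow(o, 2), Mul(-43, o)), -13)) = Mul(3, Add(-13, Pow(o, 2), Mul(-43, o))) = Add(-39, Mul(-129, o), Mul(3, Pow(o, 2))))
E = Mul(I, Pow(38297, Rational(1, 2))) (E = Pow(-38297, Rational(1, 2)) = Mul(I, Pow(38297, Rational(1, 2))) ≈ Mul(195.70, I))
Pow(Add(Function('r')(Add(2, Mul(-2, 1))), E), Rational(1, 2)) = Pow(Add(Add(-39, Mul(-129, Add(2, Mul(-2, 1))), Mul(3, Pow(Add(2, Mul(-2, 1)), 2))), Mul(I, Pow(38297, Rational(1, 2)))), Rational(1, 2)) = Pow(Add(Add(-39, Mul(-129, Add(2, -2)), Mul(3, Pow(Add(2, -2), 2))), Mul(I, Pow(38297, Rational(1, 2)))), Rational(1, 2)) = Pow(Add(Add(-39, Mul(-129, 0), Mul(3, Pow(0, 2))), Mul(I, Pow(38297, Rational(1, 2)))), Rational(1, 2)) = Pow(Add(Add(-39, 0, Mul(3, 0)), Mul(I, Pow(38297, Rational(1, 2)))), Rational(1, 2)) = Pow(Add(Add(-39, 0, 0), Mul(I, Pow(38297, Rational(1, 2)))), Rational(1, 2)) = Pow(Add(-39, Mul(I, Pow(38297, Rational(1, 2)))), Rational(1, 2))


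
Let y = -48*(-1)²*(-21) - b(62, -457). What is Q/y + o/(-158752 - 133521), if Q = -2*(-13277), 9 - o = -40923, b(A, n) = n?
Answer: 7701051862/428179945 ≈ 17.986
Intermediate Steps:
o = 40932 (o = 9 - 1*(-40923) = 9 + 40923 = 40932)
Q = 26554
y = 1465 (y = -48*(-1)²*(-21) - 1*(-457) = -48*1*(-21) + 457 = -48*(-21) + 457 = 1008 + 457 = 1465)
Q/y + o/(-158752 - 133521) = 26554/1465 + 40932/(-158752 - 133521) = 26554*(1/1465) + 40932/(-292273) = 26554/1465 + 40932*(-1/292273) = 26554/1465 - 40932/292273 = 7701051862/428179945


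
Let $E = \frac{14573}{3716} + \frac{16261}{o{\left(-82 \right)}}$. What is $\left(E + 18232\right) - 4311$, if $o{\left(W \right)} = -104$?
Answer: $\frac{1330263765}{96616} \approx 13769.0$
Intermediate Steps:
$E = - \frac{14727571}{96616}$ ($E = \frac{14573}{3716} + \frac{16261}{-104} = 14573 \cdot \frac{1}{3716} + 16261 \left(- \frac{1}{104}\right) = \frac{14573}{3716} - \frac{16261}{104} = - \frac{14727571}{96616} \approx -152.43$)
$\left(E + 18232\right) - 4311 = \left(- \frac{14727571}{96616} + 18232\right) - 4311 = \frac{1746775341}{96616} - 4311 = \frac{1330263765}{96616}$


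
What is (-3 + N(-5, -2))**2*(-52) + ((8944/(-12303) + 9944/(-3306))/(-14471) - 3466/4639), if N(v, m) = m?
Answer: -591940879813665334/455077683695457 ≈ -1300.7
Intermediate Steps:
(-3 + N(-5, -2))**2*(-52) + ((8944/(-12303) + 9944/(-3306))/(-14471) - 3466/4639) = (-3 - 2)**2*(-52) + ((8944/(-12303) + 9944/(-3306))/(-14471) - 3466/4639) = (-5)**2*(-52) + ((8944*(-1/12303) + 9944*(-1/3306))*(-1/14471) - 3466*1/4639) = 25*(-52) + ((-8944/12303 - 4972/1653)*(-1/14471) - 3466/4639) = -1300 + (-25318316/6778953*(-1/14471) - 3466/4639) = -1300 + (25318316/98098228863 - 3466/4639) = -1300 - 339891009571234/455077683695457 = -591940879813665334/455077683695457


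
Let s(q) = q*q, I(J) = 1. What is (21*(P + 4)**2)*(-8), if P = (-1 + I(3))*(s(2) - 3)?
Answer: -2688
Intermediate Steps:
s(q) = q**2
P = 0 (P = (-1 + 1)*(2**2 - 3) = 0*(4 - 3) = 0*1 = 0)
(21*(P + 4)**2)*(-8) = (21*(0 + 4)**2)*(-8) = (21*4**2)*(-8) = (21*16)*(-8) = 336*(-8) = -2688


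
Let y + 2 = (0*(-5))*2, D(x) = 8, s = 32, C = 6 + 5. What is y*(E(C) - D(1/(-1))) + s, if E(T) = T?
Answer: 26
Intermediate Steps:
C = 11
y = -2 (y = -2 + (0*(-5))*2 = -2 + 0*2 = -2 + 0 = -2)
y*(E(C) - D(1/(-1))) + s = -2*(11 - 1*8) + 32 = -2*(11 - 8) + 32 = -2*3 + 32 = -6 + 32 = 26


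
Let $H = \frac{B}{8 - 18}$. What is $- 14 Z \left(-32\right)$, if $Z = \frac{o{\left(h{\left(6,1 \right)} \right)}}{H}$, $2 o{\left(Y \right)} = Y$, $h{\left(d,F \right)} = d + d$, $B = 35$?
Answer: $-768$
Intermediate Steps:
$h{\left(d,F \right)} = 2 d$
$o{\left(Y \right)} = \frac{Y}{2}$
$H = - \frac{7}{2}$ ($H = \frac{35}{8 - 18} = \frac{35}{-10} = 35 \left(- \frac{1}{10}\right) = - \frac{7}{2} \approx -3.5$)
$Z = - \frac{12}{7}$ ($Z = \frac{\frac{1}{2} \cdot 2 \cdot 6}{- \frac{7}{2}} = \frac{1}{2} \cdot 12 \left(- \frac{2}{7}\right) = 6 \left(- \frac{2}{7}\right) = - \frac{12}{7} \approx -1.7143$)
$- 14 Z \left(-32\right) = \left(-14\right) \left(- \frac{12}{7}\right) \left(-32\right) = 24 \left(-32\right) = -768$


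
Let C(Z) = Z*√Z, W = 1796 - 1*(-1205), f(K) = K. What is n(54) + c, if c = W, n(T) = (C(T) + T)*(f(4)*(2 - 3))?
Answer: 2785 - 648*√6 ≈ 1197.7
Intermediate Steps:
W = 3001 (W = 1796 + 1205 = 3001)
C(Z) = Z^(3/2)
n(T) = -4*T - 4*T^(3/2) (n(T) = (T^(3/2) + T)*(4*(2 - 3)) = (T + T^(3/2))*(4*(-1)) = (T + T^(3/2))*(-4) = -4*T - 4*T^(3/2))
c = 3001
n(54) + c = (-4*54 - 648*√6) + 3001 = (-216 - 648*√6) + 3001 = 2785 - 648*√6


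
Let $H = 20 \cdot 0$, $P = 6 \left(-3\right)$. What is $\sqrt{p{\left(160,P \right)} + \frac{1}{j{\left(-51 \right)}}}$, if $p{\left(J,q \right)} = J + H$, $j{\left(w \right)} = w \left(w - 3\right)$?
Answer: $\frac{\sqrt{14981794}}{306} \approx 12.649$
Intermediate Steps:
$P = -18$
$j{\left(w \right)} = w \left(-3 + w\right)$
$H = 0$
$p{\left(J,q \right)} = J$ ($p{\left(J,q \right)} = J + 0 = J$)
$\sqrt{p{\left(160,P \right)} + \frac{1}{j{\left(-51 \right)}}} = \sqrt{160 + \frac{1}{\left(-51\right) \left(-3 - 51\right)}} = \sqrt{160 + \frac{1}{\left(-51\right) \left(-54\right)}} = \sqrt{160 + \frac{1}{2754}} = \sqrt{\frac{440641}{2754}} = \frac{\sqrt{14981794}}{306}$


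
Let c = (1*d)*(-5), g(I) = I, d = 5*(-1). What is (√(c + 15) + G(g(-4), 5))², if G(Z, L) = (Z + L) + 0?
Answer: 41 + 4*√10 ≈ 53.649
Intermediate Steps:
d = -5
G(Z, L) = L + Z (G(Z, L) = (L + Z) + 0 = L + Z)
c = 25 (c = (1*(-5))*(-5) = -5*(-5) = 25)
(√(c + 15) + G(g(-4), 5))² = (√(25 + 15) + (5 - 4))² = (√40 + 1)² = (2*√10 + 1)² = (1 + 2*√10)²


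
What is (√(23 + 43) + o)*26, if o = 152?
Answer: 3952 + 26*√66 ≈ 4163.2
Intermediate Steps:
(√(23 + 43) + o)*26 = (√(23 + 43) + 152)*26 = (√66 + 152)*26 = (152 + √66)*26 = 3952 + 26*√66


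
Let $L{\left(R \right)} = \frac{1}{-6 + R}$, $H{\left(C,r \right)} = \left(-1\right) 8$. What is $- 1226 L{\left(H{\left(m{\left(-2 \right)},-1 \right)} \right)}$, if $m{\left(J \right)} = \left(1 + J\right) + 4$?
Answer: $\frac{613}{7} \approx 87.571$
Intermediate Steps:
$m{\left(J \right)} = 5 + J$
$H{\left(C,r \right)} = -8$
$- 1226 L{\left(H{\left(m{\left(-2 \right)},-1 \right)} \right)} = - \frac{1226}{-6 - 8} = - \frac{1226}{-14} = \left(-1226\right) \left(- \frac{1}{14}\right) = \frac{613}{7}$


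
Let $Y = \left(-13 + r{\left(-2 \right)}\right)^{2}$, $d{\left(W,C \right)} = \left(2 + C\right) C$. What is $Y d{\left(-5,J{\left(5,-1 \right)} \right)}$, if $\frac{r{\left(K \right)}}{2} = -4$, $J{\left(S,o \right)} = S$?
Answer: $15435$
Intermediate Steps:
$r{\left(K \right)} = -8$ ($r{\left(K \right)} = 2 \left(-4\right) = -8$)
$d{\left(W,C \right)} = C \left(2 + C\right)$
$Y = 441$ ($Y = \left(-13 - 8\right)^{2} = \left(-21\right)^{2} = 441$)
$Y d{\left(-5,J{\left(5,-1 \right)} \right)} = 441 \cdot 5 \left(2 + 5\right) = 441 \cdot 5 \cdot 7 = 441 \cdot 35 = 15435$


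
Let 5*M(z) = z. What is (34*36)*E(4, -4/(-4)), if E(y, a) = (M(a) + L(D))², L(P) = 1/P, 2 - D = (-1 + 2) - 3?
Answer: 12393/50 ≈ 247.86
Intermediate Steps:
D = 4 (D = 2 - ((-1 + 2) - 3) = 2 - (1 - 3) = 2 - 1*(-2) = 2 + 2 = 4)
M(z) = z/5
L(P) = 1/P
E(y, a) = (¼ + a/5)² (E(y, a) = (a/5 + 1/4)² = (a/5 + ¼)² = (¼ + a/5)²)
(34*36)*E(4, -4/(-4)) = (34*36)*((5 + 4*(-4/(-4)))²/400) = 1224*((5 + 4*(-4*(-¼)))²/400) = 1224*((5 + 4*1)²/400) = 1224*((5 + 4)²/400) = 1224*((1/400)*9²) = 1224*((1/400)*81) = 1224*(81/400) = 12393/50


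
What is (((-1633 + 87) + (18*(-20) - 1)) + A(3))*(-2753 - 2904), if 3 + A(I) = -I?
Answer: 10821841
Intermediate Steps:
A(I) = -3 - I
(((-1633 + 87) + (18*(-20) - 1)) + A(3))*(-2753 - 2904) = (((-1633 + 87) + (18*(-20) - 1)) + (-3 - 1*3))*(-2753 - 2904) = ((-1546 + (-360 - 1)) + (-3 - 3))*(-5657) = ((-1546 - 361) - 6)*(-5657) = (-1907 - 6)*(-5657) = -1913*(-5657) = 10821841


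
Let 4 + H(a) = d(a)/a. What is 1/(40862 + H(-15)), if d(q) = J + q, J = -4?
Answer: 15/612889 ≈ 2.4474e-5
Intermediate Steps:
d(q) = -4 + q
H(a) = -4 + (-4 + a)/a
1/(40862 + H(-15)) = 1/(40862 + (-3 - 4/(-15))) = 1/(40862 + (-3 - 4*(-1/15))) = 1/(40862 + (-3 + 4/15)) = 1/(40862 - 41/15) = 1/(612889/15) = 15/612889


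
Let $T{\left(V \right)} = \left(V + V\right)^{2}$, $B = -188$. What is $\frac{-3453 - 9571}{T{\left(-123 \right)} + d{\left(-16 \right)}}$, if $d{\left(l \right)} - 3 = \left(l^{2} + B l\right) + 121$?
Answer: $- \frac{407}{1997} \approx -0.20381$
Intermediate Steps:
$T{\left(V \right)} = 4 V^{2}$ ($T{\left(V \right)} = \left(2 V\right)^{2} = 4 V^{2}$)
$d{\left(l \right)} = 124 + l^{2} - 188 l$ ($d{\left(l \right)} = 3 + \left(\left(l^{2} - 188 l\right) + 121\right) = 3 + \left(121 + l^{2} - 188 l\right) = 124 + l^{2} - 188 l$)
$\frac{-3453 - 9571}{T{\left(-123 \right)} + d{\left(-16 \right)}} = \frac{-3453 - 9571}{4 \left(-123\right)^{2} + \left(124 + \left(-16\right)^{2} - -3008\right)} = - \frac{13024}{4 \cdot 15129 + \left(124 + 256 + 3008\right)} = - \frac{13024}{60516 + 3388} = - \frac{13024}{63904} = \left(-13024\right) \frac{1}{63904} = - \frac{407}{1997}$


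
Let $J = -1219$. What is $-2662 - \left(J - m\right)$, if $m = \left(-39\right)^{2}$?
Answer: $78$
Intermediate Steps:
$m = 1521$
$-2662 - \left(J - m\right) = -2662 - \left(-1219 - 1521\right) = -2662 - -2740 = -2662 + 2740 = 78$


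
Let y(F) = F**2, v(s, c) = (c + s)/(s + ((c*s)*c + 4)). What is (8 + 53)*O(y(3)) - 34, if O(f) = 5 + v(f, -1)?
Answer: 3225/11 ≈ 293.18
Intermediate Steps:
v(s, c) = (c + s)/(4 + s + s*c**2) (v(s, c) = (c + s)/(s + (s*c**2 + 4)) = (c + s)/(s + (4 + s*c**2)) = (c + s)/(4 + s + s*c**2))
O(f) = 5 + (-1 + f)/(4 + 2*f) (O(f) = 5 + (-1 + f)/(4 + f + f*(-1)**2) = 5 + (-1 + f)/(4 + f + f*1) = 5 + (-1 + f)/(4 + f + f) = 5 + (-1 + f)/(4 + 2*f))
(8 + 53)*O(y(3)) - 34 = (8 + 53)*((19 + 11*3**2)/(2*(2 + 3**2))) - 34 = 61*((19 + 11*9)/(2*(2 + 9))) - 34 = 61*((1/2)*(19 + 99)/11) - 34 = 61*((1/2)*(1/11)*118) - 34 = 61*(59/11) - 34 = 3599/11 - 34 = 3225/11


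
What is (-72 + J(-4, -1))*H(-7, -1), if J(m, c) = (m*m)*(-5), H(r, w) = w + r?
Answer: 1216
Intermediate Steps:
H(r, w) = r + w
J(m, c) = -5*m² (J(m, c) = m²*(-5) = -5*m²)
(-72 + J(-4, -1))*H(-7, -1) = (-72 - 5*(-4)²)*(-7 - 1) = (-72 - 5*16)*(-8) = (-72 - 80)*(-8) = -152*(-8) = 1216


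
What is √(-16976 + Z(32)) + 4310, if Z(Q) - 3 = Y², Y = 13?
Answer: 4310 + 2*I*√4201 ≈ 4310.0 + 129.63*I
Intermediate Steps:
Z(Q) = 172 (Z(Q) = 3 + 13² = 3 + 169 = 172)
√(-16976 + Z(32)) + 4310 = √(-16976 + 172) + 4310 = √(-16804) + 4310 = 2*I*√4201 + 4310 = 4310 + 2*I*√4201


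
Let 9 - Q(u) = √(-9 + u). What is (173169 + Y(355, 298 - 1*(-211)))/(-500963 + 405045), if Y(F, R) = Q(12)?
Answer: -86589/47959 + √3/95918 ≈ -1.8055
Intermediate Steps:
Q(u) = 9 - √(-9 + u)
Y(F, R) = 9 - √3 (Y(F, R) = 9 - √(-9 + 12) = 9 - √3)
(173169 + Y(355, 298 - 1*(-211)))/(-500963 + 405045) = (173169 + (9 - √3))/(-500963 + 405045) = (173178 - √3)/(-95918) = (173178 - √3)*(-1/95918) = -86589/47959 + √3/95918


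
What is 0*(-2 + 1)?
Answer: 0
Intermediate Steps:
0*(-2 + 1) = 0*(-1) = 0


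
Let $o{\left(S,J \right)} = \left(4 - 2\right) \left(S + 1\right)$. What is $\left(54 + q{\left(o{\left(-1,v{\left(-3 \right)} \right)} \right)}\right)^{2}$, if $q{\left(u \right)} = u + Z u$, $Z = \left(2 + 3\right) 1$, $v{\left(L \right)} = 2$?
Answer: $2916$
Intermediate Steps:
$Z = 5$ ($Z = 5 \cdot 1 = 5$)
$o{\left(S,J \right)} = 2 + 2 S$ ($o{\left(S,J \right)} = 2 \left(1 + S\right) = 2 + 2 S$)
$q{\left(u \right)} = 6 u$ ($q{\left(u \right)} = u + 5 u = 6 u$)
$\left(54 + q{\left(o{\left(-1,v{\left(-3 \right)} \right)} \right)}\right)^{2} = \left(54 + 6 \left(2 + 2 \left(-1\right)\right)\right)^{2} = \left(54 + 6 \left(2 - 2\right)\right)^{2} = \left(54 + 6 \cdot 0\right)^{2} = \left(54 + 0\right)^{2} = 54^{2} = 2916$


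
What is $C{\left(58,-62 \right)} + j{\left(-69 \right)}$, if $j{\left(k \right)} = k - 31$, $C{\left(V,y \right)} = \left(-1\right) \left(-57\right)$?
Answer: $-43$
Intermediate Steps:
$C{\left(V,y \right)} = 57$
$j{\left(k \right)} = -31 + k$ ($j{\left(k \right)} = k - 31 = -31 + k$)
$C{\left(58,-62 \right)} + j{\left(-69 \right)} = 57 - 100 = -43$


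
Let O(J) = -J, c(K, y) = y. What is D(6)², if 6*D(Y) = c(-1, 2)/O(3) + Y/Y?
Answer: 1/324 ≈ 0.0030864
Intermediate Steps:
D(Y) = 1/18 (D(Y) = (2/((-1*3)) + Y/Y)/6 = (2/(-3) + 1)/6 = (2*(-⅓) + 1)/6 = (-⅔ + 1)/6 = (⅙)*(⅓) = 1/18)
D(6)² = (1/18)² = 1/324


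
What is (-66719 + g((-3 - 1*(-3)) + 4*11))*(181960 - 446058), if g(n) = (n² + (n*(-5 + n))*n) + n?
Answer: -2843014970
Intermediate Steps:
g(n) = n + n² + n²*(-5 + n) (g(n) = (n² + n²*(-5 + n)) + n = n + n² + n²*(-5 + n))
(-66719 + g((-3 - 1*(-3)) + 4*11))*(181960 - 446058) = (-66719 + ((-3 - 1*(-3)) + 4*11)*(1 + ((-3 - 1*(-3)) + 4*11)² - 4*((-3 - 1*(-3)) + 4*11)))*(181960 - 446058) = (-66719 + ((-3 + 3) + 44)*(1 + ((-3 + 3) + 44)² - 4*((-3 + 3) + 44)))*(-264098) = (-66719 + (0 + 44)*(1 + (0 + 44)² - 4*(0 + 44)))*(-264098) = (-66719 + 44*(1 + 44² - 4*44))*(-264098) = (-66719 + 44*(1 + 1936 - 176))*(-264098) = (-66719 + 44*1761)*(-264098) = (-66719 + 77484)*(-264098) = 10765*(-264098) = -2843014970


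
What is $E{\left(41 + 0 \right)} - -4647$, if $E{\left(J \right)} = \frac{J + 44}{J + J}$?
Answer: $\frac{381139}{82} \approx 4648.0$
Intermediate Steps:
$E{\left(J \right)} = \frac{44 + J}{2 J}$
$E{\left(41 + 0 \right)} - -4647 = \frac{44 + \left(41 + 0\right)}{2 \left(41 + 0\right)} - -4647 = \frac{44 + 41}{2 \cdot 41} + 4647 = \frac{1}{2} \cdot \frac{1}{41} \cdot 85 + 4647 = \frac{85}{82} + 4647 = \frac{381139}{82}$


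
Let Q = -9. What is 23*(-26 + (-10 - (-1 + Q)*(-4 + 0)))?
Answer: -1748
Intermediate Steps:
23*(-26 + (-10 - (-1 + Q)*(-4 + 0))) = 23*(-26 + (-10 - (-1 - 9)*(-4 + 0))) = 23*(-26 + (-10 - (-10)*(-4))) = 23*(-26 + (-10 - 1*40)) = 23*(-26 + (-10 - 40)) = 23*(-26 - 50) = 23*(-76) = -1748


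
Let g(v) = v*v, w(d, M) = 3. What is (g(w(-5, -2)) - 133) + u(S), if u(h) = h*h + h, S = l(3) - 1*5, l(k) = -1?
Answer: -94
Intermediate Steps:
S = -6 (S = -1 - 1*5 = -1 - 5 = -6)
g(v) = v²
u(h) = h + h² (u(h) = h² + h = h + h²)
(g(w(-5, -2)) - 133) + u(S) = (3² - 133) - 6*(1 - 6) = (9 - 133) - 6*(-5) = -124 + 30 = -94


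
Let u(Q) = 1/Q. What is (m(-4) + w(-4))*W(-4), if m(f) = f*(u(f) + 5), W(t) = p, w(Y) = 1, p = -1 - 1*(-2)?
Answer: -18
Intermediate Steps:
p = 1 (p = -1 + 2 = 1)
W(t) = 1
m(f) = f*(5 + 1/f) (m(f) = f*(1/f + 5) = f*(5 + 1/f))
(m(-4) + w(-4))*W(-4) = ((1 + 5*(-4)) + 1)*1 = ((1 - 20) + 1)*1 = (-19 + 1)*1 = -18*1 = -18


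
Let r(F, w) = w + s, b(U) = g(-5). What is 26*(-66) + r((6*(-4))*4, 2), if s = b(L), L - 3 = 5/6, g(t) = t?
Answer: -1719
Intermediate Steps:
L = 23/6 (L = 3 + 5/6 = 23/6 ≈ 3.8333)
b(U) = -5
s = -5
r(F, w) = -5 + w (r(F, w) = w - 5 = -5 + w)
26*(-66) + r((6*(-4))*4, 2) = 26*(-66) + (-5 + 2) = -1716 - 3 = -1719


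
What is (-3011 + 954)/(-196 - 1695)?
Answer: 2057/1891 ≈ 1.0878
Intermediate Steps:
(-3011 + 954)/(-196 - 1695) = -2057/(-1891) = -2057*(-1/1891) = 2057/1891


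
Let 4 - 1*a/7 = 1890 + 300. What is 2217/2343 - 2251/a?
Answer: 13066209/11950862 ≈ 1.0933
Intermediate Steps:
a = -15302 (a = 28 - 7*(1890 + 300) = 28 - 7*2190 = 28 - 15330 = -15302)
2217/2343 - 2251/a = 2217/2343 - 2251/(-15302) = 2217*(1/2343) - 2251*(-1/15302) = 739/781 + 2251/15302 = 13066209/11950862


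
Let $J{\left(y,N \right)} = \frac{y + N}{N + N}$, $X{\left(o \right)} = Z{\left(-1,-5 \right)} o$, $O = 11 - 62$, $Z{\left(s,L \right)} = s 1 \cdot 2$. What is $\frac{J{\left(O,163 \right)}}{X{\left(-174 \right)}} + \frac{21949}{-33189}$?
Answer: $- \frac{103598041}{156884403} \approx -0.66035$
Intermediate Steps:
$Z{\left(s,L \right)} = 2 s$ ($Z{\left(s,L \right)} = s 2 = 2 s$)
$O = -51$ ($O = 11 - 62 = -51$)
$X{\left(o \right)} = - 2 o$ ($X{\left(o \right)} = 2 \left(-1\right) o = - 2 o$)
$J{\left(y,N \right)} = \frac{N + y}{2 N}$
$\frac{J{\left(O,163 \right)}}{X{\left(-174 \right)}} + \frac{21949}{-33189} = \frac{\frac{1}{2} \cdot \frac{1}{163} \left(163 - 51\right)}{\left(-2\right) \left(-174\right)} + \frac{21949}{-33189} = \frac{\frac{1}{2} \cdot \frac{1}{163} \cdot 112}{348} + 21949 \left(- \frac{1}{33189}\right) = \frac{56}{163} \cdot \frac{1}{348} - \frac{21949}{33189} = \frac{14}{14181} - \frac{21949}{33189} = - \frac{103598041}{156884403}$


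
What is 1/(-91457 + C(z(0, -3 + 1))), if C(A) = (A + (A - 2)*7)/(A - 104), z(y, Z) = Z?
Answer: -53/4847206 ≈ -1.0934e-5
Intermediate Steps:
C(A) = (-14 + 8*A)/(-104 + A) (C(A) = (A + (-2 + A)*7)/(-104 + A) = (A + (-14 + 7*A))/(-104 + A) = (-14 + 8*A)/(-104 + A))
1/(-91457 + C(z(0, -3 + 1))) = 1/(-91457 + 2*(-7 + 4*(-3 + 1))/(-104 + (-3 + 1))) = 1/(-91457 + 2*(-7 + 4*(-2))/(-104 - 2)) = 1/(-91457 + 2*(-7 - 8)/(-106)) = 1/(-91457 + 2*(-1/106)*(-15)) = 1/(-91457 + 15/53) = 1/(-4847206/53) = -53/4847206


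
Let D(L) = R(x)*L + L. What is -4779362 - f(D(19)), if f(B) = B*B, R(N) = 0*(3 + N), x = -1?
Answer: -4779723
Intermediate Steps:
R(N) = 0
D(L) = L (D(L) = 0*L + L = 0 + L = L)
f(B) = B²
-4779362 - f(D(19)) = -4779362 - 1*19² = -4779362 - 1*361 = -4779362 - 361 = -4779723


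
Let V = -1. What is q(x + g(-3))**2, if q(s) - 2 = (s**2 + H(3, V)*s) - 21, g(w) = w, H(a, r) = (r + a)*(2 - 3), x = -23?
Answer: 502681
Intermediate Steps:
H(a, r) = -a - r (H(a, r) = (a + r)*(-1) = -a - r)
q(s) = -19 + s**2 - 2*s (q(s) = 2 + ((s**2 + (-1*3 - 1*(-1))*s) - 21) = 2 + ((s**2 + (-3 + 1)*s) - 21) = 2 + ((s**2 - 2*s) - 21) = 2 + (-21 + s**2 - 2*s) = -19 + s**2 - 2*s)
q(x + g(-3))**2 = (-19 + (-23 - 3)**2 - 2*(-23 - 3))**2 = (-19 + (-26)**2 - 2*(-26))**2 = (-19 + 676 + 52)**2 = 709**2 = 502681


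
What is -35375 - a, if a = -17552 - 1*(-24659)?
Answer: -42482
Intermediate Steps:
a = 7107 (a = -17552 + 24659 = 7107)
-35375 - a = -35375 - 1*7107 = -35375 - 7107 = -42482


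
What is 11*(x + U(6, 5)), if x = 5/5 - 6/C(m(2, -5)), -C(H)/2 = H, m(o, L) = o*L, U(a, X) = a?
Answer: 737/10 ≈ 73.700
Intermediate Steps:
m(o, L) = L*o
C(H) = -2*H
x = 7/10 (x = 5/5 - 6/((-(-10)*2)) = 5*(⅕) - 6/((-2*(-10))) = 1 - 6/20 = 1 - 6*1/20 = 1 - 3/10 = 7/10 ≈ 0.70000)
11*(x + U(6, 5)) = 11*(7/10 + 6) = 11*(67/10) = 737/10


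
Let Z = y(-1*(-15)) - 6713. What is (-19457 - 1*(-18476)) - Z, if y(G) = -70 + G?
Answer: 5787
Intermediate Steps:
Z = -6768 (Z = (-70 - 1*(-15)) - 6713 = (-70 + 15) - 6713 = -55 - 6713 = -6768)
(-19457 - 1*(-18476)) - Z = (-19457 - 1*(-18476)) - 1*(-6768) = (-19457 + 18476) + 6768 = -981 + 6768 = 5787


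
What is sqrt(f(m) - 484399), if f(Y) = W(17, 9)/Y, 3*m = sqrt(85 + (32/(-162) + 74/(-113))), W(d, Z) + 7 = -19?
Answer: sqrt(-287351619876978391 - 540682506*sqrt(87032939))/770203 ≈ 695.99*I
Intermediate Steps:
W(d, Z) = -26 (W(d, Z) = -7 - 19 = -26)
m = sqrt(87032939)/3051 (m = sqrt(85 + (32/(-162) + 74/(-113)))/3 = sqrt(85 + (32*(-1/162) + 74*(-1/113)))/3 = sqrt(85 + (-16/81 - 74/113))/3 = sqrt(85 - 7802/9153)/3 = sqrt(770203/9153)/3 = (sqrt(87032939)/1017)/3 = sqrt(87032939)/3051 ≈ 3.0577)
f(Y) = -26/Y
sqrt(f(m) - 484399) = sqrt(-26*27*sqrt(87032939)/770203 - 484399) = sqrt(-702*sqrt(87032939)/770203 - 484399) = sqrt(-484399 - 702*sqrt(87032939)/770203)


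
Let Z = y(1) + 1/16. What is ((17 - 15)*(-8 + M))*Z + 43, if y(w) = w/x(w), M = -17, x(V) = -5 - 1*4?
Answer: 3271/72 ≈ 45.431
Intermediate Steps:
x(V) = -9 (x(V) = -5 - 4 = -9)
y(w) = -w/9 (y(w) = w/(-9) = w*(-⅑) = -w/9)
Z = -7/144 (Z = -⅑*1 + 1/16 = -⅑ + 1/16 = -7/144 ≈ -0.048611)
((17 - 15)*(-8 + M))*Z + 43 = ((17 - 15)*(-8 - 17))*(-7/144) + 43 = (2*(-25))*(-7/144) + 43 = -50*(-7/144) + 43 = 175/72 + 43 = 3271/72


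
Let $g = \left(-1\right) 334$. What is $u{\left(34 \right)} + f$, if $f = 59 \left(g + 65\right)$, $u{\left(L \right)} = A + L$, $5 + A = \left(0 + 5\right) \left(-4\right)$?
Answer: $-15862$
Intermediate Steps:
$g = -334$
$A = -25$ ($A = -5 + \left(0 + 5\right) \left(-4\right) = -5 + 5 \left(-4\right) = -5 - 20 = -25$)
$u{\left(L \right)} = -25 + L$
$f = -15871$ ($f = 59 \left(-334 + 65\right) = 59 \left(-269\right) = -15871$)
$u{\left(34 \right)} + f = \left(-25 + 34\right) - 15871 = 9 - 15871 = -15862$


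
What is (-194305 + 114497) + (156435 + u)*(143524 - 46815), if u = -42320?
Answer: 11035867727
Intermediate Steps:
(-194305 + 114497) + (156435 + u)*(143524 - 46815) = (-194305 + 114497) + (156435 - 42320)*(143524 - 46815) = -79808 + 114115*96709 = -79808 + 11035947535 = 11035867727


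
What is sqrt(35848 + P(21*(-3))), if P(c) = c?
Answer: sqrt(35785) ≈ 189.17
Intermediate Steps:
sqrt(35848 + P(21*(-3))) = sqrt(35848 + 21*(-3)) = sqrt(35848 - 63) = sqrt(35785)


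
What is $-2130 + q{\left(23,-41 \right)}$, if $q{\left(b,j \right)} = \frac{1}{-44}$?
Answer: $- \frac{93721}{44} \approx -2130.0$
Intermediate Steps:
$q{\left(b,j \right)} = - \frac{1}{44}$
$-2130 + q{\left(23,-41 \right)} = -2130 - \frac{1}{44} = - \frac{93721}{44}$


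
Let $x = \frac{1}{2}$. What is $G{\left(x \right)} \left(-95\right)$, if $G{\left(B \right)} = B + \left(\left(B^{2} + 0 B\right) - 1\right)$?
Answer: $\frac{95}{4} \approx 23.75$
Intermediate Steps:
$x = \frac{1}{2} \approx 0.5$
$G{\left(B \right)} = -1 + B + B^{2}$ ($G{\left(B \right)} = B + \left(\left(B^{2} + 0\right) - 1\right) = B + \left(B^{2} - 1\right) = B + \left(-1 + B^{2}\right) = -1 + B + B^{2}$)
$G{\left(x \right)} \left(-95\right) = \left(-1 + \frac{1}{2} + \left(\frac{1}{2}\right)^{2}\right) \left(-95\right) = \left(-1 + \frac{1}{2} + \frac{1}{4}\right) \left(-95\right) = \left(- \frac{1}{4}\right) \left(-95\right) = \frac{95}{4}$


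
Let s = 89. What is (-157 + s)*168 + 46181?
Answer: 34757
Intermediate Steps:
(-157 + s)*168 + 46181 = (-157 + 89)*168 + 46181 = -68*168 + 46181 = -11424 + 46181 = 34757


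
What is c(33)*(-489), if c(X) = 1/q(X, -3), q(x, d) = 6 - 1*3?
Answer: -163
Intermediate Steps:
q(x, d) = 3 (q(x, d) = 6 - 3 = 3)
c(X) = ⅓ (c(X) = 1/3 = ⅓)
c(33)*(-489) = (⅓)*(-489) = -163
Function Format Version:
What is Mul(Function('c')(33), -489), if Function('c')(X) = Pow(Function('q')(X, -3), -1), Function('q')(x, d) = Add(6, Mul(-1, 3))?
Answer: -163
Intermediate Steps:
Function('q')(x, d) = 3 (Function('q')(x, d) = Add(6, -3) = 3)
Function('c')(X) = Rational(1, 3) (Function('c')(X) = Pow(3, -1) = Rational(1, 3))
Mul(Function('c')(33), -489) = Mul(Rational(1, 3), -489) = -163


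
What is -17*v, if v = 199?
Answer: -3383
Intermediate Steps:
-17*v = -17*199 = -3383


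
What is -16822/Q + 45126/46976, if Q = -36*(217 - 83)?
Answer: 62994881/14163264 ≈ 4.4478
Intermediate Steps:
Q = -4824 (Q = -36*134 = -4824)
-16822/Q + 45126/46976 = -16822/(-4824) + 45126/46976 = -16822*(-1/4824) + 45126*(1/46976) = 8411/2412 + 22563/23488 = 62994881/14163264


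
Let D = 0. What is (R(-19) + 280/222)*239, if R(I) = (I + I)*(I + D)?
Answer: 19187398/111 ≈ 1.7286e+5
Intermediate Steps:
R(I) = 2*I² (R(I) = (I + I)*(I + 0) = (2*I)*I = 2*I²)
(R(-19) + 280/222)*239 = (2*(-19)² + 280/222)*239 = (2*361 + 280*(1/222))*239 = (722 + 140/111)*239 = (80282/111)*239 = 19187398/111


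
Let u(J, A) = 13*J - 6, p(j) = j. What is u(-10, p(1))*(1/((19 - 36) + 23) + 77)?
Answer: -31484/3 ≈ -10495.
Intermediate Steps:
u(J, A) = -6 + 13*J
u(-10, p(1))*(1/((19 - 36) + 23) + 77) = (-6 + 13*(-10))*(1/((19 - 36) + 23) + 77) = (-6 - 130)*(1/(-17 + 23) + 77) = -136*(1/6 + 77) = -136*(⅙ + 77) = -136*463/6 = -31484/3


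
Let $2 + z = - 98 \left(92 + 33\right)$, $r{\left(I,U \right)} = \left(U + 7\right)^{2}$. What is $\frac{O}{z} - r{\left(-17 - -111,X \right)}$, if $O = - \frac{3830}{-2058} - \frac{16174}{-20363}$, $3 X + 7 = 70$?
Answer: $- \frac{28752940582361}{36674658972} \approx -784.0$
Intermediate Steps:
$X = 21$ ($X = - \frac{7}{3} + \frac{1}{3} \cdot 70 = - \frac{7}{3} + \frac{70}{3} = 21$)
$r{\left(I,U \right)} = \left(7 + U\right)^{2}$
$O = \frac{7948313}{2993361}$ ($O = \left(-3830\right) \left(- \frac{1}{2058}\right) - - \frac{16174}{20363} = \frac{1915}{1029} + \frac{16174}{20363} = \frac{7948313}{2993361} \approx 2.6553$)
$z = -12252$ ($z = -2 - 98 \left(92 + 33\right) = -2 - 12250 = -12252$)
$\frac{O}{z} - r{\left(-17 - -111,X \right)} = \frac{7948313}{2993361 \left(-12252\right)} - \left(7 + 21\right)^{2} = \frac{7948313}{2993361} \left(- \frac{1}{12252}\right) - 28^{2} = - \frac{7948313}{36674658972} - 784 = - \frac{28752940582361}{36674658972}$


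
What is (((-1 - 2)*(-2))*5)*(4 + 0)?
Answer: 120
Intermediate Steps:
(((-1 - 2)*(-2))*5)*(4 + 0) = (-3*(-2)*5)*4 = (6*5)*4 = 30*4 = 120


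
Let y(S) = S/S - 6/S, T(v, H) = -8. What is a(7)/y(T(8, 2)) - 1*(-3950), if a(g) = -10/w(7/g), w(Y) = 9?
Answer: 248810/63 ≈ 3949.4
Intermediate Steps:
y(S) = 1 - 6/S
a(g) = -10/9
a(7)/y(T(8, 2)) - 1*(-3950) = -10*(-8/(-6 - 8))/9 - 1*(-3950) = -10/(9*((-⅛*(-14)))) + 3950 = -10/(9*7/4) + 3950 = -10/9*4/7 + 3950 = -40/63 + 3950 = 248810/63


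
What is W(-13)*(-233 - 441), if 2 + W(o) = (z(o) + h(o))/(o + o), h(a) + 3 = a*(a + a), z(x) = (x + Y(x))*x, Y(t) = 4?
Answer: 169848/13 ≈ 13065.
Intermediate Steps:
z(x) = x*(4 + x) (z(x) = (x + 4)*x = (4 + x)*x = x*(4 + x))
h(a) = -3 + 2*a² (h(a) = -3 + a*(a + a) = -3 + a*(2*a) = -3 + 2*a²)
W(o) = -2 + (-3 + 2*o² + o*(4 + o))/(2*o) (W(o) = -2 + (o*(4 + o) + (-3 + 2*o²))/(o + o) = -2 + (-3 + 2*o² + o*(4 + o))/((2*o)) = -2 + (-3 + 2*o² + o*(4 + o))*(1/(2*o)) = -2 + (-3 + 2*o² + o*(4 + o))/(2*o))
W(-13)*(-233 - 441) = ((3/2)*(-1 + (-13)²)/(-13))*(-233 - 441) = ((3/2)*(-1/13)*(-1 + 169))*(-674) = ((3/2)*(-1/13)*168)*(-674) = -252/13*(-674) = 169848/13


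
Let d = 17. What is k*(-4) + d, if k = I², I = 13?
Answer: -659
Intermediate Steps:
k = 169 (k = 13² = 169)
k*(-4) + d = 169*(-4) + 17 = -676 + 17 = -659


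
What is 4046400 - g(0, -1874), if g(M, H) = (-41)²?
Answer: 4044719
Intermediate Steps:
g(M, H) = 1681
4046400 - g(0, -1874) = 4046400 - 1*1681 = 4046400 - 1681 = 4044719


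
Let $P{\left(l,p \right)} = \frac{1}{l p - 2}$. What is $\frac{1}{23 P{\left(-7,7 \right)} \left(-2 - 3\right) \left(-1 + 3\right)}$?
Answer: $\frac{51}{230} \approx 0.22174$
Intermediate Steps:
$P{\left(l,p \right)} = \frac{1}{-2 + l p}$
$\frac{1}{23 P{\left(-7,7 \right)} \left(-2 - 3\right) \left(-1 + 3\right)} = \frac{1}{23 \frac{\left(-2 - 3\right) \left(-1 + 3\right)}{-2 - 49}} = \frac{1}{23 \frac{\left(-5\right) 2}{-2 - 49}} = \frac{1}{23 \frac{1}{-51} \left(-10\right)} = \frac{1}{23 \left(\left(- \frac{1}{51}\right) \left(-10\right)\right)} = \frac{1}{23 \cdot \frac{10}{51}} = \frac{1}{\frac{230}{51}} = \frac{51}{230}$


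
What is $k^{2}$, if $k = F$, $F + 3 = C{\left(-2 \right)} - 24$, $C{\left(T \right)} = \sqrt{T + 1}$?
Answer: $\left(27 - i\right)^{2} \approx 728.0 - 54.0 i$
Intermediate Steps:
$C{\left(T \right)} = \sqrt{1 + T}$
$F = -27 + i$ ($F = -3 + \left(\sqrt{1 - 2} - 24\right) = -3 - \left(24 - \sqrt{-1}\right) = -3 - \left(24 - i\right) = -27 + i \approx -27.0 + 1.0 i$)
$k = -27 + i \approx -27.0 + 1.0 i$
$k^{2} = \left(-27 + i\right)^{2}$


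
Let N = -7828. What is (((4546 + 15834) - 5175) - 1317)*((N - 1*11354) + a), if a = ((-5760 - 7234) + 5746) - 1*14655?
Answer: -570588480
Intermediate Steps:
a = -21903 (a = (-12994 + 5746) - 14655 = -7248 - 14655 = -21903)
(((4546 + 15834) - 5175) - 1317)*((N - 1*11354) + a) = (((4546 + 15834) - 5175) - 1317)*((-7828 - 1*11354) - 21903) = ((20380 - 5175) - 1317)*((-7828 - 11354) - 21903) = (15205 - 1317)*(-19182 - 21903) = 13888*(-41085) = -570588480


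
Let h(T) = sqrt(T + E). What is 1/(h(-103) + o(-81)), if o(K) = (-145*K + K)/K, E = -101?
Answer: -12/1745 - I*sqrt(51)/10470 ≈ -0.0068768 - 0.00068208*I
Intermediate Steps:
o(K) = -144 (o(K) = (-144*K)/K = -144)
h(T) = sqrt(-101 + T) (h(T) = sqrt(T - 101) = sqrt(-101 + T))
1/(h(-103) + o(-81)) = 1/(sqrt(-101 - 103) - 144) = 1/(sqrt(-204) - 144) = 1/(2*I*sqrt(51) - 144) = 1/(-144 + 2*I*sqrt(51))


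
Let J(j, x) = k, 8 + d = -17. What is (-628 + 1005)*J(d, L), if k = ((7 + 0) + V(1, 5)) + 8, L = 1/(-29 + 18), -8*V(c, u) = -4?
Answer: 11687/2 ≈ 5843.5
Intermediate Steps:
d = -25 (d = -8 - 17 = -25)
V(c, u) = ½ (V(c, u) = -⅛*(-4) = ½)
L = -1/11 (L = 1/(-11) = -1/11 ≈ -0.090909)
k = 31/2 (k = ((7 + 0) + ½) + 8 = (7 + ½) + 8 = 15/2 + 8 = 31/2 ≈ 15.500)
J(j, x) = 31/2
(-628 + 1005)*J(d, L) = (-628 + 1005)*(31/2) = 377*(31/2) = 11687/2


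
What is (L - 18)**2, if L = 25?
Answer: 49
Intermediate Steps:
(L - 18)**2 = (25 - 18)**2 = 7**2 = 49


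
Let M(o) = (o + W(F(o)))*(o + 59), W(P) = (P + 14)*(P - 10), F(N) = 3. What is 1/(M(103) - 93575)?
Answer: -1/96167 ≈ -1.0399e-5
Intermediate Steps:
W(P) = (-10 + P)*(14 + P) (W(P) = (14 + P)*(-10 + P) = (-10 + P)*(14 + P))
M(o) = (-119 + o)*(59 + o) (M(o) = (o + (-140 + 3² + 4*3))*(o + 59) = (o + (-140 + 9 + 12))*(59 + o) = (o - 119)*(59 + o) = (-119 + o)*(59 + o))
1/(M(103) - 93575) = 1/((-7021 + 103² - 60*103) - 93575) = 1/((-7021 + 10609 - 6180) - 93575) = 1/(-2592 - 93575) = 1/(-96167) = -1/96167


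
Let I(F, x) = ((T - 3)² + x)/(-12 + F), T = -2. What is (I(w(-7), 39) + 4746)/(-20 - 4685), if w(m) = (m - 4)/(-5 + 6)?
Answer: -109094/108215 ≈ -1.0081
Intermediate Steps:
w(m) = -4 + m (w(m) = (-4 + m)/1 = (-4 + m)*1 = -4 + m)
I(F, x) = (25 + x)/(-12 + F) (I(F, x) = ((-2 - 3)² + x)/(-12 + F) = ((-5)² + x)/(-12 + F) = (25 + x)/(-12 + F))
(I(w(-7), 39) + 4746)/(-20 - 4685) = ((25 + 39)/(-12 + (-4 - 7)) + 4746)/(-20 - 4685) = (64/(-12 - 11) + 4746)/(-4705) = (64/(-23) + 4746)*(-1/4705) = (-1/23*64 + 4746)*(-1/4705) = (-64/23 + 4746)*(-1/4705) = (109094/23)*(-1/4705) = -109094/108215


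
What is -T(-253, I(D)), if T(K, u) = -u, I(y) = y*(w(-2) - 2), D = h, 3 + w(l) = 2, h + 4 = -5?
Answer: 27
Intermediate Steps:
h = -9 (h = -4 - 5 = -9)
w(l) = -1 (w(l) = -3 + 2 = -1)
D = -9
I(y) = -3*y (I(y) = y*(-1 - 2) = y*(-3) = -3*y)
-T(-253, I(D)) = -(-1)*(-3*(-9)) = -(-1)*27 = -1*(-27) = 27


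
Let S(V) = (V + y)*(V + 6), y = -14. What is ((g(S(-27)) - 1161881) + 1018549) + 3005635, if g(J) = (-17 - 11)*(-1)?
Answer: 2862331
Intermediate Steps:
S(V) = (-14 + V)*(6 + V) (S(V) = (V - 14)*(V + 6) = (-14 + V)*(6 + V))
g(J) = 28 (g(J) = -28*(-1) = 28)
((g(S(-27)) - 1161881) + 1018549) + 3005635 = ((28 - 1161881) + 1018549) + 3005635 = (-1161853 + 1018549) + 3005635 = -143304 + 3005635 = 2862331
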